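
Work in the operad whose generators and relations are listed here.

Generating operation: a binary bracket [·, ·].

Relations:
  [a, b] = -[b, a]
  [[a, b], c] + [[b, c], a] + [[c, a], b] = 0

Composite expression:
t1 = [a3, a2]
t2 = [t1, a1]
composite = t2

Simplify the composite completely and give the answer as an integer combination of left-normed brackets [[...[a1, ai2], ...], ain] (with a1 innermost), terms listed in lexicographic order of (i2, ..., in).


Expand each bracket as ab - ba; the a1-initial words give the coefficients.
Composite bracket: [[a3, a2], a1]
Applying ab - ba throughout gives 4 signed words (2^2 = 4).
Only words starting with a1 matter:
  a1a2a3 appears with sign +1, giving the term +[[a1, a2], a3]
  a1a3a2 appears with sign -1, giving the term -[[a1, a3], a2]

[[a1, a2], a3] - [[a1, a3], a2]


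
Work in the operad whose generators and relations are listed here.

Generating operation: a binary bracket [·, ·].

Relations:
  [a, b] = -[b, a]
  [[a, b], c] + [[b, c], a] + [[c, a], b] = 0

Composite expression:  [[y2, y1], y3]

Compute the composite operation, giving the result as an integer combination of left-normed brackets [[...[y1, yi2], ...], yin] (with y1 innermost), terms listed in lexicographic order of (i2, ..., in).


A multilinear Lie element is pinned by y1-initial words (y1 innermost).
Composite bracket: [[y2, y1], y3]
Applying ab - ba throughout gives 4 signed words (2^2 = 4).
Collect the words opening with y1:
  sign of y1y2y3 is -1, so it contributes -[[y1, y2], y3]

-[[y1, y2], y3]


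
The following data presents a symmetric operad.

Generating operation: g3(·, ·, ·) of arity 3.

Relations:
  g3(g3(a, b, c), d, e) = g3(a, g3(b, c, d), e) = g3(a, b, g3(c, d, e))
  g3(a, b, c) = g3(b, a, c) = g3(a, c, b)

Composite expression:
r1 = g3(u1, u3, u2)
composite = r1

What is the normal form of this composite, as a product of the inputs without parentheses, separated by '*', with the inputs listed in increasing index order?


Key point: g3 commutes, so take the u-inputs in any fixed order.
g3(u1, u3, u2) unparenthesizes to u1 * u3 * u2
rearranged into index order: u1 * u2 * u3

u1 * u2 * u3


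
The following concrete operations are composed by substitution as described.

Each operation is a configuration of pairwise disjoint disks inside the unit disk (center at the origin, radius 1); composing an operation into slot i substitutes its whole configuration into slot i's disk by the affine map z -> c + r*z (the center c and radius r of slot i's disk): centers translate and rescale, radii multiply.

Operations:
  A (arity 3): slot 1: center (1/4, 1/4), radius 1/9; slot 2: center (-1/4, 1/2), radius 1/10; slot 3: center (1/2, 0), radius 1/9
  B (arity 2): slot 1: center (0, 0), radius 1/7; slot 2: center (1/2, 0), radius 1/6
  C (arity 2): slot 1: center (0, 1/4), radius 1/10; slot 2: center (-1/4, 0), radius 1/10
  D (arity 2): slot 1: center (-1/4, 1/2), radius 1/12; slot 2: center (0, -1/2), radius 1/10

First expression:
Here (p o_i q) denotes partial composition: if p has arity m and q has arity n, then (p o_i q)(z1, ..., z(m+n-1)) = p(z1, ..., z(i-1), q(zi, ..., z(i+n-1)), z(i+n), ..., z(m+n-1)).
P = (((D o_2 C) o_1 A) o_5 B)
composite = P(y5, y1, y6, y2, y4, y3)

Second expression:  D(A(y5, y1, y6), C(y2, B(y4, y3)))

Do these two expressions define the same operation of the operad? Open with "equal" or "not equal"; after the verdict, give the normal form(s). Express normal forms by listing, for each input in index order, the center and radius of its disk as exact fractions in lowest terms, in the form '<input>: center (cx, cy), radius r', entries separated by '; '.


equal; both compose to y1: center (-13/48, 13/24), radius 1/120; y2: center (0, -19/40), radius 1/100; y3: center (-1/50, -1/2), radius 1/600; y4: center (-1/40, -1/2), radius 1/700; y5: center (-11/48, 25/48), radius 1/108; y6: center (-5/24, 1/2), radius 1/108

The first expression, normalized: y1: center (-13/48, 13/24), radius 1/120; y2: center (0, -19/40), radius 1/100; y3: center (-1/50, -1/2), radius 1/600; y4: center (-1/40, -1/2), radius 1/700; y5: center (-11/48, 25/48), radius 1/108; y6: center (-5/24, 1/2), radius 1/108
The second expression, normalized: y1: center (-13/48, 13/24), radius 1/120; y2: center (0, -19/40), radius 1/100; y3: center (-1/50, -1/2), radius 1/600; y4: center (-1/40, -1/2), radius 1/700; y5: center (-11/48, 25/48), radius 1/108; y6: center (-5/24, 1/2), radius 1/108
Identical normal forms: equal.


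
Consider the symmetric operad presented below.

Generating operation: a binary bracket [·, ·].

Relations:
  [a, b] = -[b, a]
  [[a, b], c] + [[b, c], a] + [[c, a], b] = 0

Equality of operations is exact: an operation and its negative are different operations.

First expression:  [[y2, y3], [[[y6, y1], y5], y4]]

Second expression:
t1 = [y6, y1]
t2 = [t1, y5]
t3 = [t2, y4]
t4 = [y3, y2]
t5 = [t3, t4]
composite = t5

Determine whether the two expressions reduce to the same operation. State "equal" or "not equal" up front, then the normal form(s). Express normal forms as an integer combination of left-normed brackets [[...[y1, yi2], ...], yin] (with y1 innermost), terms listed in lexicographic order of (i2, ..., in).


equal — both sides give [[[[[y1, y6], y5], y4], y2], y3] - [[[[[y1, y6], y5], y4], y3], y2]

Normal form of the first expression: [[[[[y1, y6], y5], y4], y2], y3] - [[[[[y1, y6], y5], y4], y3], y2]
Normal form of the second expression: [[[[[y1, y6], y5], y4], y2], y3] - [[[[[y1, y6], y5], y4], y3], y2]
Both agree, so they are equal.


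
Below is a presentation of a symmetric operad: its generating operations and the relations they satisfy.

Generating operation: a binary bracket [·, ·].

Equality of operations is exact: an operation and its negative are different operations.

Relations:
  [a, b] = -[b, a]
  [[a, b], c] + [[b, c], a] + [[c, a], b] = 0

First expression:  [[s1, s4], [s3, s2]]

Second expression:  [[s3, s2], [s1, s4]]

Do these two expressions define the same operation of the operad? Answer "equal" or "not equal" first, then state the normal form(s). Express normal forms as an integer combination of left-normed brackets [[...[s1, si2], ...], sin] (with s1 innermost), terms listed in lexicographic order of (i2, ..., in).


not equal; the first gives -[[[s1, s4], s2], s3] + [[[s1, s4], s3], s2] and the second [[[s1, s4], s2], s3] - [[[s1, s4], s3], s2]

Normal form of the first expression: -[[[s1, s4], s2], s3] + [[[s1, s4], s3], s2]
Normal form of the second expression: [[[s1, s4], s2], s3] - [[[s1, s4], s3], s2]
The forms do not match — not equal.


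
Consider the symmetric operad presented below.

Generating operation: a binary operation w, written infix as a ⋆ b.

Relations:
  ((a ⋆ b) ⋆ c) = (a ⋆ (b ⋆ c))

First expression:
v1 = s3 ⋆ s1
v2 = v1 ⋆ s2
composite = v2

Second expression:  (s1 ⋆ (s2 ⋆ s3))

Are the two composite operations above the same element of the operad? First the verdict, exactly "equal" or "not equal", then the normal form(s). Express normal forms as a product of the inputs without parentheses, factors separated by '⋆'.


Reducing the first expression gives s3 ⋆ s1 ⋆ s2
Reducing the second expression gives s1 ⋆ s2 ⋆ s3
No match — not equal.

not equal: they reduce to s3 ⋆ s1 ⋆ s2 and s1 ⋆ s2 ⋆ s3


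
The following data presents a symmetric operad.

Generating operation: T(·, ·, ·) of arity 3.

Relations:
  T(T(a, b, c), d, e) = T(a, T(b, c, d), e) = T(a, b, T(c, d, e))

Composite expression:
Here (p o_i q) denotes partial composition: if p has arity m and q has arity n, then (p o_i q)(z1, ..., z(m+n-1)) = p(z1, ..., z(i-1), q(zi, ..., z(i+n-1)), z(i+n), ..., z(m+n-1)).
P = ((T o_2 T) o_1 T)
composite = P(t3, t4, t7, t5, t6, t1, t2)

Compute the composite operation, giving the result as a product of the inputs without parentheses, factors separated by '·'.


t3 · t4 · t7 · t5 · t6 · t1 · t2

The T-tree's shape is irrelevant; the t-reading-order decides.
T(t3, t4, t7) flattens to t3 · t4 · t7
T(t5, t6, t1) flattens to t5 · t6 · t1
T(T(t3, t4, t7), T(t5, t6, t1), t2) flattens to t3 · t4 · t7 · t5 · t6 · t1 · t2


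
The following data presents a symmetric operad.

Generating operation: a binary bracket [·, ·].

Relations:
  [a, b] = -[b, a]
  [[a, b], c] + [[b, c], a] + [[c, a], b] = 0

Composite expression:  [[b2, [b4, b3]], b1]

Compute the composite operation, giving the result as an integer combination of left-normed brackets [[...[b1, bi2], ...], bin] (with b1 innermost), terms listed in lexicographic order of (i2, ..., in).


[[[b1, b2], b3], b4] - [[[b1, b2], b4], b3] - [[[b1, b3], b4], b2] + [[[b1, b4], b3], b2]

Left-normed coefficients sit on the b1-initial expansion words.
Composite bracket: [[b2, [b4, b3]], b1]
Each bracket splits as ab - ba, giving 8 signed words (2^3 = 8).
Keep just the words that open with b1:
  b1b2b3b4 appears with sign +1, giving the term +[[[b1, b2], b3], b4]
  b1b2b4b3 appears with sign -1, giving the term -[[[b1, b2], b4], b3]
  b1b3b4b2 appears with sign -1, giving the term -[[[b1, b3], b4], b2]
  b1b4b3b2 appears with sign +1, giving the term +[[[b1, b4], b3], b2]


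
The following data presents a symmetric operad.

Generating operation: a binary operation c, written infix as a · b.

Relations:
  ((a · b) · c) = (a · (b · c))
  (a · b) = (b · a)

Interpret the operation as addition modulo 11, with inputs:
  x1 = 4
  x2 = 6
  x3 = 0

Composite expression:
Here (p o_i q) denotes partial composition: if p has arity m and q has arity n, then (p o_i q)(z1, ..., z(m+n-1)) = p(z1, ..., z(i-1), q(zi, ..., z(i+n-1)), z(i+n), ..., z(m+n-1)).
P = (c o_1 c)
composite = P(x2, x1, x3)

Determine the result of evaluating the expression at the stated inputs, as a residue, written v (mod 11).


(x2 · x1) = 10
((x2 · x1) · x3) = 10

10 (mod 11)


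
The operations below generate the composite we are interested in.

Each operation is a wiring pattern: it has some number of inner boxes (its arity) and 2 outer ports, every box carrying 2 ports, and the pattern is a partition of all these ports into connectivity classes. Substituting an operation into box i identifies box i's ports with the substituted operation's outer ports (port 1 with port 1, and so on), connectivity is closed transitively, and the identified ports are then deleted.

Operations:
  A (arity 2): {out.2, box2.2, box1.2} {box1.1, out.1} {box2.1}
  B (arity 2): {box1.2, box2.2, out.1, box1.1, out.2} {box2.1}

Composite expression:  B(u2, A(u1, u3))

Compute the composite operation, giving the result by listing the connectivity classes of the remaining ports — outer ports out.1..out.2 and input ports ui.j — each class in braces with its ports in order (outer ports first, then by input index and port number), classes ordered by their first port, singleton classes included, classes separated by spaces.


{out.1, out.2, u1.2, u2.1, u2.2, u3.2} {u1.1} {u3.1}


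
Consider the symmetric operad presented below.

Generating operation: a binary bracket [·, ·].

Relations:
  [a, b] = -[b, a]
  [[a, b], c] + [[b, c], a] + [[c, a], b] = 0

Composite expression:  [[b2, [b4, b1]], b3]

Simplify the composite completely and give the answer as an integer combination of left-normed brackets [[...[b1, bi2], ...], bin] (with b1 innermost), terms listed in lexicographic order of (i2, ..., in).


Expand each bracket as ab - ba; the b1-initial words give the coefficients.
Composite bracket: [[b2, [b4, b1]], b3]
The bracket unfolds into 8 signed words via [a, b] = ab - ba (2^3 = 8).
The b1-initial words carry the normal form:
  b1b4b2b3 appears with sign +1, giving the term +[[[b1, b4], b2], b3]

[[[b1, b4], b2], b3]


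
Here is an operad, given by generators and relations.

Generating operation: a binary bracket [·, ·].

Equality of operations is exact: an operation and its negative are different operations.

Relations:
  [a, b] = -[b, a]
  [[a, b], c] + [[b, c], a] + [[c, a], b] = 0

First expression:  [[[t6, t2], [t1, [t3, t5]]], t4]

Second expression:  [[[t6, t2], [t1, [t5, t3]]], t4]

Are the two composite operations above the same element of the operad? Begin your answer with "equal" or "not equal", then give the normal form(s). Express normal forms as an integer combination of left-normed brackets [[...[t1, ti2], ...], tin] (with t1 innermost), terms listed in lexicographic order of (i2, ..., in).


not equal; the first gives [[[[[t1, t3], t5], t2], t6], t4] - [[[[[t1, t3], t5], t6], t2], t4] - [[[[[t1, t5], t3], t2], t6], t4] + [[[[[t1, t5], t3], t6], t2], t4] and the second -[[[[[t1, t3], t5], t2], t6], t4] + [[[[[t1, t3], t5], t6], t2], t4] + [[[[[t1, t5], t3], t2], t6], t4] - [[[[[t1, t5], t3], t6], t2], t4]

The first expression reduces to [[[[[t1, t3], t5], t2], t6], t4] - [[[[[t1, t3], t5], t6], t2], t4] - [[[[[t1, t5], t3], t2], t6], t4] + [[[[[t1, t5], t3], t6], t2], t4]
The second expression reduces to -[[[[[t1, t3], t5], t2], t6], t4] + [[[[[t1, t3], t5], t6], t2], t4] + [[[[[t1, t5], t3], t2], t6], t4] - [[[[[t1, t5], t3], t6], t2], t4]
No match — not equal.


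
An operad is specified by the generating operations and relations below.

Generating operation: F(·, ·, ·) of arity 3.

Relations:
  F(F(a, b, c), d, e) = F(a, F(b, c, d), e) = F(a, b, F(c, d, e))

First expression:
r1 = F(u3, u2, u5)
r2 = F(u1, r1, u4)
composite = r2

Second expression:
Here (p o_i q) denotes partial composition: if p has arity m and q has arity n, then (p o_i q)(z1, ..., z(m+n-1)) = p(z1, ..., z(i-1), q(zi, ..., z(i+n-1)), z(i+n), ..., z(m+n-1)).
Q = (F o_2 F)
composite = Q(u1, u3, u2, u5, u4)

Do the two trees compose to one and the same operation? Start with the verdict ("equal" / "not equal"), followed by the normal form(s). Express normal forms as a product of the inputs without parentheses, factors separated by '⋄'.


equal; the common form is u1 ⋄ u3 ⋄ u2 ⋄ u5 ⋄ u4

Reducing the first expression gives u1 ⋄ u3 ⋄ u2 ⋄ u5 ⋄ u4
Reducing the second expression gives u1 ⋄ u3 ⋄ u2 ⋄ u5 ⋄ u4
The normal forms match — equal.


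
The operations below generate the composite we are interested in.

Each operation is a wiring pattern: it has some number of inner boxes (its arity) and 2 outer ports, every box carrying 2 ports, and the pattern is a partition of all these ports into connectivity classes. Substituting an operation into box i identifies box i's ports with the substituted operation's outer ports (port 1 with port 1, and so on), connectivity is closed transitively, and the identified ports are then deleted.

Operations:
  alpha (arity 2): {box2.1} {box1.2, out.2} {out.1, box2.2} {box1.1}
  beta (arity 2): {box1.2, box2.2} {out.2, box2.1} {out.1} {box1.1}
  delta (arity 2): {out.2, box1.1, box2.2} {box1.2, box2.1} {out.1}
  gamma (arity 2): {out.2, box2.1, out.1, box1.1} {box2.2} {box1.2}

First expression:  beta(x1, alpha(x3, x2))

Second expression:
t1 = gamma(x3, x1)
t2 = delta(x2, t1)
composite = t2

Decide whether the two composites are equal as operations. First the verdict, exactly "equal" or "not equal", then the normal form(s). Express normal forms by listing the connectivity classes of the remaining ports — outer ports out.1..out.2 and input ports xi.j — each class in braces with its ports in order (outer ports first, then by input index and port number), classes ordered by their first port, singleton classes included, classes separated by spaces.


The first composite normalizes to {out.1} {out.2, x2.2} {x1.1} {x1.2, x3.2} {x2.1} {x3.1}
The second composite normalizes to {out.1} {out.2, x1.1, x2.1, x2.2, x3.1} {x1.2} {x3.2}
The forms do not match — not equal.

not equal; first: {out.1} {out.2, x2.2} {x1.1} {x1.2, x3.2} {x2.1} {x3.1}; second: {out.1} {out.2, x1.1, x2.1, x2.2, x3.1} {x1.2} {x3.2}


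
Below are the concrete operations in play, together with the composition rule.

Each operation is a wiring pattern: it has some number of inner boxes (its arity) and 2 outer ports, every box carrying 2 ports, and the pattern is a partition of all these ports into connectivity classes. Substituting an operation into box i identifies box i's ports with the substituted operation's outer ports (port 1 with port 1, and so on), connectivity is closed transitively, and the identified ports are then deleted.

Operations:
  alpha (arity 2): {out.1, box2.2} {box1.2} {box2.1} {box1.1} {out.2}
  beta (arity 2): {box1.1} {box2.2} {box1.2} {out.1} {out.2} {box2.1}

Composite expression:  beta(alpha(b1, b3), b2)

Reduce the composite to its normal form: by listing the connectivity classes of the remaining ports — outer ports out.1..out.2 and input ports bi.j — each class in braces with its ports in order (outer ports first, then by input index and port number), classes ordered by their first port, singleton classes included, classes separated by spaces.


{out.1} {out.2} {b1.1} {b1.2} {b2.1} {b2.2} {b3.1} {b3.2}

Two ports join when wires chain via beta-identified ports.
alpha over (b1, b3) gives {out.1, b3.2} {out.2} {b1.1} {b1.2} {b3.1}, out.j being that stage's outer ports
beta over (b1, b3, b2) gives {out.1} {out.2} {b1.1} {b1.2} {b2.1} {b2.2} {b3.1} {b3.2}, out.j being that stage's outer ports


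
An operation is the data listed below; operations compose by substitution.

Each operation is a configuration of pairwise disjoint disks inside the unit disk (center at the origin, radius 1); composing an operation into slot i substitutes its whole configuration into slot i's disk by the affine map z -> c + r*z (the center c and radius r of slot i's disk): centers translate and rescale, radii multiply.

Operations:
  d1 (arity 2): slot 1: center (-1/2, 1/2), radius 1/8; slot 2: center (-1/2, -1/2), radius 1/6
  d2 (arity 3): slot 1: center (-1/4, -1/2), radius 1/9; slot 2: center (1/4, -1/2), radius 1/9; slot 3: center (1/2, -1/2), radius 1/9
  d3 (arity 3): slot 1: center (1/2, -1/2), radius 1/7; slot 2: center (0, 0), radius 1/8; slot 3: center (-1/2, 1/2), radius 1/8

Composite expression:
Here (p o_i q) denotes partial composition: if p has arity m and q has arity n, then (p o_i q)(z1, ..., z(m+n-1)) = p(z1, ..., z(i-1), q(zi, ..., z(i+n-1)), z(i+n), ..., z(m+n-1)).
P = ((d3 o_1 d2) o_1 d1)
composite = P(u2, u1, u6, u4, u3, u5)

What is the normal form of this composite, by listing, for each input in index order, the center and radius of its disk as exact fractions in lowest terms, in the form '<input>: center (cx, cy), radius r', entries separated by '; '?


u1: center (115/252, -73/126), radius 1/378; u2: center (115/252, -71/126), radius 1/504; u3: center (0, 0), radius 1/8; u4: center (4/7, -4/7), radius 1/63; u5: center (-1/2, 1/2), radius 1/8; u6: center (15/28, -4/7), radius 1/63

Only the slot chain above each u matters under d3; compose those maps.
for u2, the 3-step affine chain lands on center (115/252, -71/126), radius 1/504
for u1, the 3-step affine chain lands on center (115/252, -73/126), radius 1/378
for u6, the 2-step affine chain lands on center (15/28, -4/7), radius 1/63
for u4, the 2-step affine chain lands on center (4/7, -4/7), radius 1/63
for u3, the 1-step affine chain lands on center (0, 0), radius 1/8
for u5, the 1-step affine chain lands on center (-1/2, 1/2), radius 1/8


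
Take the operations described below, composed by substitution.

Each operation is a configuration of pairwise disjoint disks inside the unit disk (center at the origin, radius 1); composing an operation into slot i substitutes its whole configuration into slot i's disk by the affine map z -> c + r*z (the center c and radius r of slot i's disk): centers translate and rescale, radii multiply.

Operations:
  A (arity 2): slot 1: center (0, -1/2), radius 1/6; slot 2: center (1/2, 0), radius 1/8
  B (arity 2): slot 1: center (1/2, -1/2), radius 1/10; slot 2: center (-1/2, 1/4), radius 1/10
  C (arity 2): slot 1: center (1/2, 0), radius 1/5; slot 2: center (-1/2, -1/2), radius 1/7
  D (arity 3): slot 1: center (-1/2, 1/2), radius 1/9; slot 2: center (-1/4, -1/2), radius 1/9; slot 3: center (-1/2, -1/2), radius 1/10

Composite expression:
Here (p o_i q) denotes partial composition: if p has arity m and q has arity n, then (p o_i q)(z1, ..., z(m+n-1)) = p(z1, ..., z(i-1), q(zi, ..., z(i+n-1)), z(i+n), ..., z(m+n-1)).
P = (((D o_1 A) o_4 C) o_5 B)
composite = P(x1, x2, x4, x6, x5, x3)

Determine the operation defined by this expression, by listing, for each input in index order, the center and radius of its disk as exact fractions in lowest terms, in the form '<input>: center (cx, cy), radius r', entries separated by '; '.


Follow each x-input down from D: c' goes to c + r*c', radius to r*r'.
input x1: composing its 2 substitution steps yields center (-1/2, 4/9), radius 1/54
input x2: composing its 2 substitution steps yields center (-4/9, 1/2), radius 1/72
input x4: composing its 1 substitution step yields center (-1/4, -1/2), radius 1/9
input x6: composing its 2 substitution steps yields center (-9/20, -1/2), radius 1/50
input x5: composing its 3 substitution steps yields center (-19/35, -39/70), radius 1/700
input x3: composing its 3 substitution steps yields center (-39/70, -153/280), radius 1/700

x1: center (-1/2, 4/9), radius 1/54; x2: center (-4/9, 1/2), radius 1/72; x3: center (-39/70, -153/280), radius 1/700; x4: center (-1/4, -1/2), radius 1/9; x5: center (-19/35, -39/70), radius 1/700; x6: center (-9/20, -1/2), radius 1/50


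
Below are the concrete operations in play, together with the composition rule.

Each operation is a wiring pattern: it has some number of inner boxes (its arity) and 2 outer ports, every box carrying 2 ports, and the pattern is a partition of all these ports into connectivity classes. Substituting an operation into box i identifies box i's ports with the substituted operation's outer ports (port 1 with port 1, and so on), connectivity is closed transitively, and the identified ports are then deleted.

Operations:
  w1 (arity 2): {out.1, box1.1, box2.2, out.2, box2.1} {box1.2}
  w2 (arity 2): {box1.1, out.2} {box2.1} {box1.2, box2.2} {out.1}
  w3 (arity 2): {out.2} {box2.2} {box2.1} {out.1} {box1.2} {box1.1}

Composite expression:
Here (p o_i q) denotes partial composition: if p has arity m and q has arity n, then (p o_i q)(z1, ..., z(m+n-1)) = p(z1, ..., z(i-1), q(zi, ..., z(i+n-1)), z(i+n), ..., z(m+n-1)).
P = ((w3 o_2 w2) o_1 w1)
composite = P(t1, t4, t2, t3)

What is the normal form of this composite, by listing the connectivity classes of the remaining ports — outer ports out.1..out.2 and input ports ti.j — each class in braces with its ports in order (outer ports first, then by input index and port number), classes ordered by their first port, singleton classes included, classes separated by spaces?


{out.1} {out.2} {t1.1, t4.1, t4.2} {t1.2} {t2.1} {t2.2, t3.2} {t3.1}

Treat the ports identified at w3 as solder joints: merge, then drop.
stage w1: inputs (t1, t4), connectivity {out.1, out.2, t1.1, t4.1, t4.2} {t1.2}, out.j its boundary
stage w2: inputs (t2, t3), connectivity {out.1} {out.2, t2.1} {t2.2, t3.2} {t3.1}, out.j its boundary
stage w3: inputs (t1, t4, t2, t3), connectivity {out.1} {out.2} {t1.1, t4.1, t4.2} {t1.2} {t2.1} {t2.2, t3.2} {t3.1}, out.j its boundary


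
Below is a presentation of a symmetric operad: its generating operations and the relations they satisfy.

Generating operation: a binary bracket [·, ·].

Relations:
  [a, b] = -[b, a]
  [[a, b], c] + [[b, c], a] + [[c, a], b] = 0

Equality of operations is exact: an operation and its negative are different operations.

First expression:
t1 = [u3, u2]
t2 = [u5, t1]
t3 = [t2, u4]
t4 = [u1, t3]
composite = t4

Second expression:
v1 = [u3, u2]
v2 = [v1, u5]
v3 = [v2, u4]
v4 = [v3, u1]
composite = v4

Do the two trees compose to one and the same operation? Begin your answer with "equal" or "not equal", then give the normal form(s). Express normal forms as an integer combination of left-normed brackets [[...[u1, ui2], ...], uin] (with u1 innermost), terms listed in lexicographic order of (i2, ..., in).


equal — both sides give [[[[u1, u2], u3], u5], u4] - [[[[u1, u3], u2], u5], u4] - [[[[u1, u4], u2], u3], u5] + [[[[u1, u4], u3], u2], u5] + [[[[u1, u4], u5], u2], u3] - [[[[u1, u4], u5], u3], u2] - [[[[u1, u5], u2], u3], u4] + [[[[u1, u5], u3], u2], u4]

The first composite normalizes to [[[[u1, u2], u3], u5], u4] - [[[[u1, u3], u2], u5], u4] - [[[[u1, u4], u2], u3], u5] + [[[[u1, u4], u3], u2], u5] + [[[[u1, u4], u5], u2], u3] - [[[[u1, u4], u5], u3], u2] - [[[[u1, u5], u2], u3], u4] + [[[[u1, u5], u3], u2], u4]
The second composite normalizes to [[[[u1, u2], u3], u5], u4] - [[[[u1, u3], u2], u5], u4] - [[[[u1, u4], u2], u3], u5] + [[[[u1, u4], u3], u2], u5] + [[[[u1, u4], u5], u2], u3] - [[[[u1, u4], u5], u3], u2] - [[[[u1, u5], u2], u3], u4] + [[[[u1, u5], u3], u2], u4]
Both agree, so they are equal.


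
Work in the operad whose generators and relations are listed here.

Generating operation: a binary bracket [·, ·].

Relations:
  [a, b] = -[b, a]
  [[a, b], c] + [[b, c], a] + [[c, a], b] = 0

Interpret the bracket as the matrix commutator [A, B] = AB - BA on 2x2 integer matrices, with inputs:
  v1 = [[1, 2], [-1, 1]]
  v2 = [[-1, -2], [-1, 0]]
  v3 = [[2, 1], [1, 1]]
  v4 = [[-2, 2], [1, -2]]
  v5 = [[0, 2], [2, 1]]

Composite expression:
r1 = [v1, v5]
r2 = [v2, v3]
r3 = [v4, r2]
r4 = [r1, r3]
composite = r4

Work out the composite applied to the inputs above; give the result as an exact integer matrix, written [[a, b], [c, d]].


[[-8, 52], [22, 8]]

[v1, v5] = [[6, 2], [1, -6]]
[v2, v3] = [[-1, 1], [0, 1]]
[v4, [v2, v3]] = [[-1, 4], [-2, 1]]
[[v1, v5], [v4, [v2, v3]]] = [[-8, 52], [22, 8]]


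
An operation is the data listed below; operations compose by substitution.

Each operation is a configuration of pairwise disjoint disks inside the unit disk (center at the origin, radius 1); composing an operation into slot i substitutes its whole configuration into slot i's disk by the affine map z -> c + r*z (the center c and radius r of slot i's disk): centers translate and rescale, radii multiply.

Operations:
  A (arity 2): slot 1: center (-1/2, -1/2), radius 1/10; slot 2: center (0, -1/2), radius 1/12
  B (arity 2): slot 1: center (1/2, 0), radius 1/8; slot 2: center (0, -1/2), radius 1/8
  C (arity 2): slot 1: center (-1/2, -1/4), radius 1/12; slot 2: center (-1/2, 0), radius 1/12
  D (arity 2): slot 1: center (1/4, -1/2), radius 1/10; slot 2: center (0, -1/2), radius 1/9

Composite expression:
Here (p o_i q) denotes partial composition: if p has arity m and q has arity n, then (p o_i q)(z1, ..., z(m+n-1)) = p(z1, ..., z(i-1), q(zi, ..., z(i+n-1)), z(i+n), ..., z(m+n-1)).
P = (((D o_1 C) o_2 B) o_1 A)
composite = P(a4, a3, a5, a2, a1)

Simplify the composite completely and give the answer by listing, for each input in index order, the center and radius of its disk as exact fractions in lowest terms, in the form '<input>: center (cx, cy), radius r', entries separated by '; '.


a1: center (0, -1/2), radius 1/9; a2: center (1/5, -121/240), radius 1/960; a3: center (1/5, -127/240), radius 1/1440; a4: center (47/240, -127/240), radius 1/1200; a5: center (49/240, -1/2), radius 1/960

Only the slot chain above each a matters under D; compose those maps.
a4 passes through 3 substitutions, ending at center (47/240, -127/240), radius 1/1200
a3 passes through 3 substitutions, ending at center (1/5, -127/240), radius 1/1440
a5 passes through 3 substitutions, ending at center (49/240, -1/2), radius 1/960
a2 passes through 3 substitutions, ending at center (1/5, -121/240), radius 1/960
a1 passes through 1 substitution, ending at center (0, -1/2), radius 1/9


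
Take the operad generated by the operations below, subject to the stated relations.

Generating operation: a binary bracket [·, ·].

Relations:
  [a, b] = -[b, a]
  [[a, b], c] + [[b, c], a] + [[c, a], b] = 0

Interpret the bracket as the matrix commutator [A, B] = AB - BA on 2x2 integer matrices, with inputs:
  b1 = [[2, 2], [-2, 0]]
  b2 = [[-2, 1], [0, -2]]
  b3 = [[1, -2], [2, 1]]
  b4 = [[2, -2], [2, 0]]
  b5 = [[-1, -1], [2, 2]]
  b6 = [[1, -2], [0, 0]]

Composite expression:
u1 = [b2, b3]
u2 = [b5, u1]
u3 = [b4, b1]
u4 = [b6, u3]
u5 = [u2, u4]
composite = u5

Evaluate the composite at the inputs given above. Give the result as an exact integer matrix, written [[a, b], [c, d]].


[b2, b3] = [[2, 0], [0, -2]]
[b5, [b2, b3]] = [[0, 4], [8, 0]]
[b4, b1] = [[0, 8], [8, 0]]
[b6, [b4, b1]] = [[-16, 8], [-8, 16]]
[[b5, [b2, b3]], [b6, [b4, b1]]] = [[-96, 128], [-256, 96]]

[[-96, 128], [-256, 96]]


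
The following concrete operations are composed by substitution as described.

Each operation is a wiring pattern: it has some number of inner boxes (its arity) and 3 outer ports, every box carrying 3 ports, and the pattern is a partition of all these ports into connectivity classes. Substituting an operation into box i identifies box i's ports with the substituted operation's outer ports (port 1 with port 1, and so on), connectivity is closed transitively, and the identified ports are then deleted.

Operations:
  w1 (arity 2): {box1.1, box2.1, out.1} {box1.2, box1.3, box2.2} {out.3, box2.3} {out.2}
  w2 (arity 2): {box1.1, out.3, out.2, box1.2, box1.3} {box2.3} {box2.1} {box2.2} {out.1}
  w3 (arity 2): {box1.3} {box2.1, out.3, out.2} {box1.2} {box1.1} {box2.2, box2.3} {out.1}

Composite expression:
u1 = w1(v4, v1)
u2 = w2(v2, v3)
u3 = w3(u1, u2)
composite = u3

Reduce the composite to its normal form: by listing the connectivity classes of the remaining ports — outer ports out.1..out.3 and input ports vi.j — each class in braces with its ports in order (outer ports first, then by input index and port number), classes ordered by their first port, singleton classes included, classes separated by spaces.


{out.1} {out.2, out.3} {v1.1, v4.1} {v1.2, v4.2, v4.3} {v1.3} {v2.1, v2.2, v2.3} {v3.1} {v3.2} {v3.3}


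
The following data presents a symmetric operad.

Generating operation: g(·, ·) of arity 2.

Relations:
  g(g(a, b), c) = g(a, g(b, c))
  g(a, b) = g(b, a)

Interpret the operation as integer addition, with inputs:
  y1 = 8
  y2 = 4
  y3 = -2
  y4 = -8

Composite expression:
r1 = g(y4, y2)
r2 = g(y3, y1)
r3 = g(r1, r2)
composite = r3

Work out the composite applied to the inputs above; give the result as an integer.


g(y4, y2) = -4
g(y3, y1) = 6
g(g(y4, y2), g(y3, y1)) = 2

2


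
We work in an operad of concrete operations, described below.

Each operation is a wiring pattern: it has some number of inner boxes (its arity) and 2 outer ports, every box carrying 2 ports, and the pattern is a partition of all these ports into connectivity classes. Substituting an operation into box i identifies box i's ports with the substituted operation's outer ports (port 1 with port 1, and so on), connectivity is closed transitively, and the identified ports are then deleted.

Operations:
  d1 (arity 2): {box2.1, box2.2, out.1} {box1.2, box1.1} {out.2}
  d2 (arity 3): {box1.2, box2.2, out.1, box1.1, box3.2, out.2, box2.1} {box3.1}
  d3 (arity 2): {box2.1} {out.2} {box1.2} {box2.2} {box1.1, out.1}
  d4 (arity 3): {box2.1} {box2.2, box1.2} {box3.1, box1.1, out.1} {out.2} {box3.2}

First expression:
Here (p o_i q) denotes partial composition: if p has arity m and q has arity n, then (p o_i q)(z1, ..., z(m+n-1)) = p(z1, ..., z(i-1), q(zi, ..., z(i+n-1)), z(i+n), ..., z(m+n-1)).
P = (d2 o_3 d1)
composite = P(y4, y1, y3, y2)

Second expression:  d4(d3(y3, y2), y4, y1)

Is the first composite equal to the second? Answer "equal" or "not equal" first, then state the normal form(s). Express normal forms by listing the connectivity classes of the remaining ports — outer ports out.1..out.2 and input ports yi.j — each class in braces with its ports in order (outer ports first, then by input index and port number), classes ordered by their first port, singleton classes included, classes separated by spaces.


not equal: they reduce to {out.1, out.2, y1.1, y1.2, y4.1, y4.2} {y2.1, y2.2} {y3.1, y3.2} and {out.1, y1.1, y3.1} {out.2} {y1.2} {y2.1} {y2.2} {y3.2} {y4.1} {y4.2}

Normal form of the first expression: {out.1, out.2, y1.1, y1.2, y4.1, y4.2} {y2.1, y2.2} {y3.1, y3.2}
Normal form of the second expression: {out.1, y1.1, y3.1} {out.2} {y1.2} {y2.1} {y2.2} {y3.2} {y4.1} {y4.2}
Distinct normal forms: not equal.


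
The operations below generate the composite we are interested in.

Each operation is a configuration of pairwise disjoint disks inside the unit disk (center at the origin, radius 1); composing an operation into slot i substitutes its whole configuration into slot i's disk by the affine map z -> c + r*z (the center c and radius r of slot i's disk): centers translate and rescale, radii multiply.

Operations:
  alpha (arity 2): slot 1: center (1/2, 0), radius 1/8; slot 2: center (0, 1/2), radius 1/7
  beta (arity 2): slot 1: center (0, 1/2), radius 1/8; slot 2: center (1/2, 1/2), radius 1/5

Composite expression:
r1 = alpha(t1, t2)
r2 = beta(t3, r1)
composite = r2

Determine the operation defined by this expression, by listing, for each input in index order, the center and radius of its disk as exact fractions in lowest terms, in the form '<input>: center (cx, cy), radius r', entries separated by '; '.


Nesting under beta composes maps z -> c + r*z down each t-path.
t3: after 1 affine step, its disk has center (0, 1/2), radius 1/8
t1: after 2 affine steps, its disk has center (3/5, 1/2), radius 1/40
t2: after 2 affine steps, its disk has center (1/2, 3/5), radius 1/35

t1: center (3/5, 1/2), radius 1/40; t2: center (1/2, 3/5), radius 1/35; t3: center (0, 1/2), radius 1/8


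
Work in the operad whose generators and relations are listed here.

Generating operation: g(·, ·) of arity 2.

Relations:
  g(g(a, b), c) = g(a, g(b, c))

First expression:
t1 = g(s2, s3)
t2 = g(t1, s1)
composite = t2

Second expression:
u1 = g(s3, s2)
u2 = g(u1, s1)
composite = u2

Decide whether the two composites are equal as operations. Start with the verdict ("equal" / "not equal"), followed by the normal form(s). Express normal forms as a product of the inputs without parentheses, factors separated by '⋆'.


not equal; first: s2 ⋆ s3 ⋆ s1; second: s3 ⋆ s2 ⋆ s1

The first expression reduces to s2 ⋆ s3 ⋆ s1
The second expression reduces to s3 ⋆ s2 ⋆ s1
Distinct normal forms: not equal.


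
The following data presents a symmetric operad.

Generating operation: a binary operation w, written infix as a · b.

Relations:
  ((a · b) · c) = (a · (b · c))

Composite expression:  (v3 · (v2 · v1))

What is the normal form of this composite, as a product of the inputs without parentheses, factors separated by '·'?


v3 · v2 · v1

The w-tree's shape is irrelevant; the v-reading-order decides.
(v2 · v1) spells out as v2 · v1
(v3 · (v2 · v1)) spells out as v3 · v2 · v1


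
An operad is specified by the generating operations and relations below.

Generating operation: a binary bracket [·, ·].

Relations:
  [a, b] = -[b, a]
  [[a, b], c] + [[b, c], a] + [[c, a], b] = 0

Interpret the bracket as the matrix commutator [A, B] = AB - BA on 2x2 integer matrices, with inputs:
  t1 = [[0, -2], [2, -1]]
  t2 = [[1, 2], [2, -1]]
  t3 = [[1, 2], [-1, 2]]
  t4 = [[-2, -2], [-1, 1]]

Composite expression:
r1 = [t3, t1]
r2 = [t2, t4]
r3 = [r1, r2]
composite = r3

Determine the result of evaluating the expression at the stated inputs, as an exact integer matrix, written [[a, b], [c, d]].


[t3, t1] = [[2, 0], [1, -2]]
[t2, t4] = [[2, 2], [-4, -2]]
[[t3, t1], [t2, t4]] = [[-2, 8], [20, 2]]

[[-2, 8], [20, 2]]


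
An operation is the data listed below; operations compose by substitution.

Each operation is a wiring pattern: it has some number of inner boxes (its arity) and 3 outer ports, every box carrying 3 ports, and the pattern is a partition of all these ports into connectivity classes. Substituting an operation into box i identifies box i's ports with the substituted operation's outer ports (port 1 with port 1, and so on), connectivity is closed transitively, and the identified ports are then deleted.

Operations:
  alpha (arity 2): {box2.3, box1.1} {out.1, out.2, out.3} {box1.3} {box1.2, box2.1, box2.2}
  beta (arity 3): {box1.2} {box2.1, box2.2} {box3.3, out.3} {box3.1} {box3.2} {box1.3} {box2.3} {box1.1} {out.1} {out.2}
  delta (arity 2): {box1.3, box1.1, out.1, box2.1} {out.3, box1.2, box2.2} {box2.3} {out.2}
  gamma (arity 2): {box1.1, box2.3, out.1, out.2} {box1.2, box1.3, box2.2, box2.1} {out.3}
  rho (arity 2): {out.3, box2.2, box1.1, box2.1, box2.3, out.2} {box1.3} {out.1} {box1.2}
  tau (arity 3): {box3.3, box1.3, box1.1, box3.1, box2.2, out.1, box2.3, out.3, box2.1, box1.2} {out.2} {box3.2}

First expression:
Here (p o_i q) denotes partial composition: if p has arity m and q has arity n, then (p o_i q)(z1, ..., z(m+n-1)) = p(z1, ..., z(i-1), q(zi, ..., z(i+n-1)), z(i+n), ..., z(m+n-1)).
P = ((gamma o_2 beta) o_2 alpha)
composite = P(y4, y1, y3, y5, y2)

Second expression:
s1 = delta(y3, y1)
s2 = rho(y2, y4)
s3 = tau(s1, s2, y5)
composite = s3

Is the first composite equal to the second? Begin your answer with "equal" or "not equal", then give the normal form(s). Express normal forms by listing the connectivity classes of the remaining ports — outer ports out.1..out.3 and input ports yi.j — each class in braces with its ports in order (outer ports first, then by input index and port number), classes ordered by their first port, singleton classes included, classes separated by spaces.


Reducing the first expression gives {out.1, out.2, y2.3, y4.1} {out.3} {y1.1, y3.3} {y1.2, y3.1, y3.2} {y1.3} {y2.1} {y2.2} {y4.2, y4.3} {y5.1, y5.2} {y5.3}
Reducing the second expression gives {out.1, out.3, y1.1, y1.2, y2.1, y3.1, y3.2, y3.3, y4.1, y4.2, y4.3, y5.1, y5.3} {out.2} {y1.3} {y2.2} {y2.3} {y5.2}
The normal forms differ: not equal.

not equal: they reduce to {out.1, out.2, y2.3, y4.1} {out.3} {y1.1, y3.3} {y1.2, y3.1, y3.2} {y1.3} {y2.1} {y2.2} {y4.2, y4.3} {y5.1, y5.2} {y5.3} and {out.1, out.3, y1.1, y1.2, y2.1, y3.1, y3.2, y3.3, y4.1, y4.2, y4.3, y5.1, y5.3} {out.2} {y1.3} {y2.2} {y2.3} {y5.2}


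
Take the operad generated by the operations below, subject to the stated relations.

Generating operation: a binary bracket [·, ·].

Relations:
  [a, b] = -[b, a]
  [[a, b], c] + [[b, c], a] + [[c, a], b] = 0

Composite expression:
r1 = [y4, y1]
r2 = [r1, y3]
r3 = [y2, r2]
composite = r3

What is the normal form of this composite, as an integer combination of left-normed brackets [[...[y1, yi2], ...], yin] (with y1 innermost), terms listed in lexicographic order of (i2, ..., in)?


Expand each bracket as ab - ba; the y1-initial words give the coefficients.
Composite bracket: [y2, [[y4, y1], y3]]
Expanding via [a, b] = ab - ba: 8 signed words (2^3 = 8).
Coefficients come from the y1-initial words:
  word y1y4y3y2 has sign +1, contributing +[[[y1, y4], y3], y2]

[[[y1, y4], y3], y2]


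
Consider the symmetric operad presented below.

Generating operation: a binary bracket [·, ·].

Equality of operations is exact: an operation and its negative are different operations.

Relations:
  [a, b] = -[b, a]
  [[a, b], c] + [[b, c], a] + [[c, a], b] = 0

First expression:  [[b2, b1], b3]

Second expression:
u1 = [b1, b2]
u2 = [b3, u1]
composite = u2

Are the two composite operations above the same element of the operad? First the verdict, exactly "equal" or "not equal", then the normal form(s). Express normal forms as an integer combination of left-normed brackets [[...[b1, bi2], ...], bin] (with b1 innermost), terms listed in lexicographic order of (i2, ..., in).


equal; the common form is -[[b1, b2], b3]

Normal form of the first expression: -[[b1, b2], b3]
Normal form of the second expression: -[[b1, b2], b3]
Identical normal forms: equal.


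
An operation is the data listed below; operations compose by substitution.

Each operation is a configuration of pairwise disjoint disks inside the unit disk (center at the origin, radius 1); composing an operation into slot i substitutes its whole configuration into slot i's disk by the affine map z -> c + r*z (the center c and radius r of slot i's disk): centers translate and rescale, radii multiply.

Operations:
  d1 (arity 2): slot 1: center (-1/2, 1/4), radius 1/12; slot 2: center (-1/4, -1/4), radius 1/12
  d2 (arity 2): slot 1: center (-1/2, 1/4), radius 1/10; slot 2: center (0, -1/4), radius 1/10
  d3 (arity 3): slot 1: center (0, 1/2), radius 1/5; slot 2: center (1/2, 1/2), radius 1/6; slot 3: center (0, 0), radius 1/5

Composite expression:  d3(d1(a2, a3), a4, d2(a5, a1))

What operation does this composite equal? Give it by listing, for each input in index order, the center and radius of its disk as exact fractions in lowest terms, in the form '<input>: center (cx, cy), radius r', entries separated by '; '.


a1: center (0, -1/20), radius 1/50; a2: center (-1/10, 11/20), radius 1/60; a3: center (-1/20, 9/20), radius 1/60; a4: center (1/2, 1/2), radius 1/6; a5: center (-1/10, 1/20), radius 1/50

Follow each a-input down from d3: c' goes to c + r*c', radius to r*r'.
for a2, the 2-step affine chain lands on center (-1/10, 11/20), radius 1/60
for a3, the 2-step affine chain lands on center (-1/20, 9/20), radius 1/60
for a4, the 1-step affine chain lands on center (1/2, 1/2), radius 1/6
for a5, the 2-step affine chain lands on center (-1/10, 1/20), radius 1/50
for a1, the 2-step affine chain lands on center (0, -1/20), radius 1/50
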